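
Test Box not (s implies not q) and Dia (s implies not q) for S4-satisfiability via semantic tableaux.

1. Box not (s implies not q) and Dia (s implies not q), w0
2. Box not (s implies not q), w0
3. Dia (s implies not q), w0
4. not (s implies not q), w0
5. s, w0
6. q, w0
7. s implies not q, w1
8. not (s implies not q), w1
9. s, w1
10. q, w1
11. not q, w1
Accessibility: w0Rw0, w0Rw1, w1Rw1
Branch closes: q and not q both at w1.
All branches of the tableau close; one closing branch shown above.

Unsatisfiable (every branch closes)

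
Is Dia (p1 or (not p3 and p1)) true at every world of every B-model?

Tableau for the negation not Dia (p1 or (not p3 and p1)):
1. not Dia (p1 or (not p3 and p1)), w0
2. not (p1 or (not p3 and p1)), w0   [neg-Dia-rule on 1 via w0Rw0]
3. not p1, w0   [neg-or-rule on 2]
4. not (not p3 and p1), w0   [neg-or-rule on 2]
Accessibility: w0Rw0
The negation has an open branch (countermodel exists).

No, not valid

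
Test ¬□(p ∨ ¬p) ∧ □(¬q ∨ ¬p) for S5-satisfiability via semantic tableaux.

No, unsatisfiable

1. ¬□(p ∨ ¬p) ∧ □(¬q ∨ ¬p), 0
2. ¬□(p ∨ ¬p), 0
3. □(¬q ∨ ¬p), 0
4. ¬q ∨ ¬p, 0
5. ¬p, 0
6. ¬(p ∨ ¬p), 1
7. ¬p, 1
8. p, 1
Accessibility: 0R0, 0R1, 1R0, 1R1
Branch closes: p and ¬p both at 1.
(One branch shown.) All branches close.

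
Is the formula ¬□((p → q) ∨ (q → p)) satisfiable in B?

1. ¬□((p → q) ∨ (q → p)), w0
2. ¬((p → q) ∨ (q → p)), w1
3. ¬(p → q), w1
4. ¬(q → p), w1
5. p, w1
6. ¬q, w1
7. q, w1
8. ¬p, w1
Accessibility: w0Rw0, w0Rw1, w1Rw0, w1Rw1
Branch closes: q and ¬q both at w1.
All branches of the tableau close; one closing branch shown above.

Unsatisfiable (every branch closes)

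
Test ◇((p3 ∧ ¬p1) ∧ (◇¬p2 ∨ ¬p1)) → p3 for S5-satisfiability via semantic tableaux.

1. ◇((p3 ∧ ¬p1) ∧ (◇¬p2 ∨ ¬p1)) → p3, w0
2. p3, w0
Accessibility: w0Rw0

Satisfiable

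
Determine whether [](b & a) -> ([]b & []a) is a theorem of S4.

Tableau for the negation ~([](b & a) -> ([]b & []a)):
1. ~([](b & a) -> ([]b & []a)), u
2. [](b & a), u
3. ~([]b & []a), u
4. b & a, u
5. b, u
6. a, u
7. ~[]a, u
8. ~a, v
9. b & a, v
10. b, v
11. a, v
Accessibility: uRu, uRv, vRv
Branch closes: a and ~a both at v.
Every branch of the negation's tableau closes; the branch above is one of them.

Yes, valid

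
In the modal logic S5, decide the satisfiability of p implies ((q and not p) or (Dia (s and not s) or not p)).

1. p implies ((q and not p) or (Dia (s and not s) or not p)), w0
2. (q and not p) or (Dia (s and not s) or not p), w0
3. Dia (s and not s) or not p, w0
4. not p, w0
Accessibility: w0Rw0

Yes, satisfiable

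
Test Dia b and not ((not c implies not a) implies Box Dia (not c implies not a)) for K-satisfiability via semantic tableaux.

1. Dia b and not ((not c implies not a) implies Box Dia (not c implies not a)), w0
2. Dia b, w0
3. not ((not c implies not a) implies Box Dia (not c implies not a)), w0
4. not c implies not a, w0
5. not Box Dia (not c implies not a), w0
6. not a, w0
7. b, w1
8. not Dia (not c implies not a), w2
Accessibility: w0Rw1, w0Rw2

Yes, satisfiable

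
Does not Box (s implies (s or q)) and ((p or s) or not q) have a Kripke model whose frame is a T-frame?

No, unsatisfiable

1. not Box (s implies (s or q)) and ((p or s) or not q), 0
2. not Box (s implies (s or q)), 0   [and-rule on 1]
3. (p or s) or not q, 0   [and-rule on 1]
4. p or s, 0   [or-rule on 3 (branches; this branch)]
5. s, 0   [or-rule on 4 (branches; this branch)]
6. not (s implies (s or q)), 1   [neg-Box-rule on 2: fresh world 1, 0R1]
7. s, 1   [neg-implies-rule on 6]
8. not (s or q), 1   [neg-implies-rule on 6]
9. not s, 1   [neg-or-rule on 8]
10. not q, 1   [neg-or-rule on 8]
Accessibility: 0R0, 0R1, 1R1
Branch closes: s and not s both at 1.
All branches of the tableau close; one closing branch shown above.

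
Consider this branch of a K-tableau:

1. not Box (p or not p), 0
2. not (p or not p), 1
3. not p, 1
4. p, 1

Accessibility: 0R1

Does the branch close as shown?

Closed

Both p and not p appear at 1.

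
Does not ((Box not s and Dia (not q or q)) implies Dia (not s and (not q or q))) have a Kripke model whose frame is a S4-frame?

No, unsatisfiable

1. not ((Box not s and Dia (not q or q)) implies Dia (not s and (not q or q))), 0
2. Box not s and Dia (not q or q), 0
3. not Dia (not s and (not q or q)), 0
4. Box not s, 0
5. Dia (not q or q), 0
6. not (not s and (not q or q)), 0
7. not s, 0
8. not (not q or q), 0
9. q, 0
10. not q, 0
Accessibility: 0R0
Branch closes: q and not q both at 0.
(One branch shown.) All branches close.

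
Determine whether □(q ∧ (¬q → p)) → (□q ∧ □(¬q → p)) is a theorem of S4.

Tableau for the negation ¬(□(q ∧ (¬q → p)) → (□q ∧ □(¬q → p))):
1. ¬(□(q ∧ (¬q → p)) → (□q ∧ □(¬q → p))), u
2. □(q ∧ (¬q → p)), u
3. ¬(□q ∧ □(¬q → p)), u
4. q ∧ (¬q → p), u
5. q, u
6. ¬q → p, u
7. ¬□(¬q → p), u
8. p, u
9. ¬(¬q → p), v
10. ¬q, v
11. ¬p, v
12. q ∧ (¬q → p), v
13. q, v
14. ¬q → p, v
Accessibility: uRu, uRv, vRv
Branch closes: q and ¬q both at v.
All branches of the negation close; one closing branch shown above.

Valid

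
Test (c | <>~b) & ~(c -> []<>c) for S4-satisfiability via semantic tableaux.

Satisfiable

1. (c | <>~b) & ~(c -> []<>c), 0
2. c | <>~b, 0   [&-rule on 1]
3. ~(c -> []<>c), 0   [&-rule on 1]
4. c, 0   [~->-rule on 3]
5. ~[]<>c, 0   [~->-rule on 3]
6. <>~b, 0   [|-rule on 2 (branches; this branch)]
7. ~<>c, 1   [~[]-rule on 5: fresh world 1, 0R1]
8. ~c, 1   [~<>-rule on 7 via 1R1]
9. ~b, 2   [<>-rule on 6: fresh world 2, 0R2]
Accessibility: 0R0, 0R1, 0R2, 1R1, 2R2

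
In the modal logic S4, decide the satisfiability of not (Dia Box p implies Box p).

Satisfiable

1. not (Dia Box p implies Box p), u
2. Dia Box p, u
3. not Box p, u
4. Box p, v
5. p, v
6. not p, w
Accessibility: uRu, uRv, uRw, vRv, wRw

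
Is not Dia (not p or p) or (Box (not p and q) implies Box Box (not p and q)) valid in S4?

Tableau for the negation not (not Dia (not p or p) or (Box (not p and q) implies Box Box (not p and q))):
1. not (not Dia (not p or p) or (Box (not p and q) implies Box Box (not p and q))), w0
2. Dia (not p or p), w0
3. not (Box (not p and q) implies Box Box (not p and q)), w0
4. Box (not p and q), w0
5. not Box Box (not p and q), w0
6. not p and q, w0
7. not p, w0
8. q, w0
9. not p or p, w1
10. not p and q, w1
11. not p, w1
12. q, w1
13. not Box (not p and q), w2
14. not p and q, w2
15. not p, w2
16. q, w2
17. not (not p and q), w3
18. not p and q, w3
19. not p, w3
20. q, w3
21. not q, w3
Accessibility: w0Rw0, w0Rw1, w0Rw2, w0Rw3, w1Rw1, w2Rw2, w2Rw3, w3Rw3
Branch closes: q and not q both at w3.
Every branch of the negation's tableau closes; the branch above is one of them.

Valid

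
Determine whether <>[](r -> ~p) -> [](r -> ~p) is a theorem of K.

Not valid

Tableau for the negation ~(<>[](r -> ~p) -> [](r -> ~p)):
1. ~(<>[](r -> ~p) -> [](r -> ~p)), 0
2. <>[](r -> ~p), 0
3. ~[](r -> ~p), 0
4. [](r -> ~p), 1
5. ~(r -> ~p), 2
6. r, 2
7. p, 2
Accessibility: 0R1, 0R2
The negation has an open branch (countermodel exists).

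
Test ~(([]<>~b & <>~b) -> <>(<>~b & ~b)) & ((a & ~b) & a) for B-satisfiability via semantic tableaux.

No, unsatisfiable

1. ~(([]<>~b & <>~b) -> <>(<>~b & ~b)) & ((a & ~b) & a), w0
2. ~(([]<>~b & <>~b) -> <>(<>~b & ~b)), w0
3. (a & ~b) & a, w0
4. []<>~b & <>~b, w0
5. ~<>(<>~b & ~b), w0
6. a & ~b, w0
7. a, w0
8. []<>~b, w0
9. <>~b, w0
10. ~b, w0
11. ~(<>~b & ~b), w0
12. ~<>~b, w0
13. b, w0
Accessibility: w0Rw0
Branch closes: b and ~b both at w0.
(One branch shown.) All branches close.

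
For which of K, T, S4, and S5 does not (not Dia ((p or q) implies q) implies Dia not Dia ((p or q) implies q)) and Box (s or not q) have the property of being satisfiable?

T-tableau for the formula:
1. not (not Dia ((p or q) implies q) implies Dia not Dia ((p or q) implies q)) and Box (s or not q), 0
2. not (not Dia ((p or q) implies q) implies Dia not Dia ((p or q) implies q)), 0
3. Box (s or not q), 0
4. not Dia ((p or q) implies q), 0
5. not Dia not Dia ((p or q) implies q), 0
6. s or not q, 0
7. not ((p or q) implies q), 0
8. p or q, 0
9. not q, 0
10. Dia ((p or q) implies q), 0
11. p, 0
12. (p or q) implies q, 1
13. s or not q, 1
14. not ((p or q) implies q), 1
15. p or q, 1
16. not q, 1
17. Dia ((p or q) implies q), 1
18. not (p or q), 1
19. not p, 1
20. q, 1
Accessibility: 0R0, 0R1, 1R1
Branch closes: q and not q both at 1.
Every branch closes (one shown): unsatisfiable in T, hence also in S4, S5 (every S4/S5-frame is a T-frame).
K-tableau for the formula:
1. not (not Dia ((p or q) implies q) implies Dia not Dia ((p or q) implies q)) and Box (s or not q), 0
2. not (not Dia ((p or q) implies q) implies Dia not Dia ((p or q) implies q)), 0
3. Box (s or not q), 0
4. not Dia ((p or q) implies q), 0
5. not Dia not Dia ((p or q) implies q), 0
Complete open branch: satisfiable in K.

K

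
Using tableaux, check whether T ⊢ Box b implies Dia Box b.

Valid

Tableau for the negation not (Box b implies Dia Box b):
1. not (Box b implies Dia Box b), w0
2. Box b, w0
3. not Dia Box b, w0
4. b, w0
5. not Box b, w0
6. not b, w1
7. b, w1
Accessibility: w0Rw0, w0Rw1, w1Rw1
Branch closes: b and not b both at w1.
Every branch of the negation's tableau closes; the branch above is one of them.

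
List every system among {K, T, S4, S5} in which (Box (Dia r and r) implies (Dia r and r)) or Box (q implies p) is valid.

K-tableau for the negation not ((Box (Dia r and r) implies (Dia r and r)) or Box (q implies p)):
1. not ((Box (Dia r and r) implies (Dia r and r)) or Box (q implies p)), 0
2. not (Box (Dia r and r) implies (Dia r and r)), 0
3. not Box (q implies p), 0
4. Box (Dia r and r), 0
5. not (Dia r and r), 0
6. not r, 0
7. not (q implies p), 1
8. q, 1
9. not p, 1
10. Dia r and r, 1
11. Dia r, 1
12. r, 1
13. r, 2
Accessibility: 0R1, 1R2
Complete open branch: countermodel on a K-frame, so not valid in K.
T-tableau for the negation not ((Box (Dia r and r) implies (Dia r and r)) or Box (q implies p)):
1. not ((Box (Dia r and r) implies (Dia r and r)) or Box (q implies p)), 0
2. not (Box (Dia r and r) implies (Dia r and r)), 0
3. not Box (q implies p), 0
4. Box (Dia r and r), 0
5. not (Dia r and r), 0
6. Dia r and r, 0
7. Dia r, 0
8. r, 0
9. not Dia r, 0
10. not r, 0
Accessibility: 0R0
Branch closes: r and not r both at 0.
Every branch closes (one shown): valid in T, hence also in S4, S5 (every theorem of T is a theorem of S4 and S5).

T, S4, S5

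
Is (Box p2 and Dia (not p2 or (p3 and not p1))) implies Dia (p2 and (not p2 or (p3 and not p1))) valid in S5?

Tableau for the negation not ((Box p2 and Dia (not p2 or (p3 and not p1))) implies Dia (p2 and (not p2 or (p3 and not p1)))):
1. not ((Box p2 and Dia (not p2 or (p3 and not p1))) implies Dia (p2 and (not p2 or (p3 and not p1)))), u
2. Box p2 and Dia (not p2 or (p3 and not p1)), u
3. not Dia (p2 and (not p2 or (p3 and not p1))), u
4. Box p2, u
5. Dia (not p2 or (p3 and not p1)), u
6. not (p2 and (not p2 or (p3 and not p1))), u
7. p2, u
8. not (not p2 or (p3 and not p1)), u
9. not (p3 and not p1), u
10. p1, u
11. not p2 or (p3 and not p1), v
12. not (p2 and (not p2 or (p3 and not p1))), v
13. p2, v
14. p3 and not p1, v
15. p3, v
16. not p1, v
17. not (not p2 or (p3 and not p1)), v
18. not (p3 and not p1), v
19. p1, v
Accessibility: uRu, uRv, vRu, vRv
Branch closes: p1 and not p1 both at v.
All branches of the negation close; one closing branch shown above.

Yes, valid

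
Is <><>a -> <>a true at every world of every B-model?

Tableau for the negation ~(<><>a -> <>a):
1. ~(<><>a -> <>a), u
2. <><>a, u   [~->-rule on 1]
3. ~<>a, u   [~->-rule on 1]
4. ~a, u   [~<>-rule on 3 via uRu]
5. <>a, v   [<>-rule on 2: fresh world v, uRv]
6. ~a, v   [~<>-rule on 3 via uRv]
7. a, w   [<>-rule on 5: fresh world w, vRw]
Accessibility: uRu, uRv, vRu, vRv, vRw, wRv, wRw
The negation has an open branch (countermodel exists).

No, not valid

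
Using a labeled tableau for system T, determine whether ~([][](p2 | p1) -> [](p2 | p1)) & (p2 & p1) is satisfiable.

Unsatisfiable

1. ~([][](p2 | p1) -> [](p2 | p1)) & (p2 & p1), w0
2. ~([][](p2 | p1) -> [](p2 | p1)), w0
3. p2 & p1, w0
4. [][](p2 | p1), w0
5. ~[](p2 | p1), w0
6. p2, w0
7. p1, w0
8. [](p2 | p1), w0
9. p2 | p1, w0
10. ~(p2 | p1), w1
11. ~p2, w1
12. ~p1, w1
13. [](p2 | p1), w1
14. p2 | p1, w1
15. p1, w1
Accessibility: w0Rw0, w0Rw1, w1Rw1
Branch closes: p1 and ~p1 both at w1.
Every branch closes; the branch above is one of them.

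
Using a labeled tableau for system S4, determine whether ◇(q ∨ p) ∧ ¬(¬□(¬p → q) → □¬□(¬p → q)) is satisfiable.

1. ◇(q ∨ p) ∧ ¬(¬□(¬p → q) → □¬□(¬p → q)), w0
2. ◇(q ∨ p), w0
3. ¬(¬□(¬p → q) → □¬□(¬p → q)), w0
4. ¬□(¬p → q), w0
5. ¬□¬□(¬p → q), w0
6. q ∨ p, w1
7. p, w1
8. ¬(¬p → q), w2
9. ¬p, w2
10. ¬q, w2
11. □(¬p → q), w3
12. ¬p → q, w3
13. q, w3
Accessibility: w0Rw0, w0Rw1, w0Rw2, w0Rw3, w1Rw1, w2Rw2, w3Rw3

Satisfiable (open branch found)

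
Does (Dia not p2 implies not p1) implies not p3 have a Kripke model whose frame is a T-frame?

1. (Dia not p2 implies not p1) implies not p3, 0
2. not p3, 0
Accessibility: 0R0

Satisfiable (open branch found)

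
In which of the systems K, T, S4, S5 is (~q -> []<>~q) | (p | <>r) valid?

S5-tableau for the negation ~((~q -> []<>~q) | (p | <>r)):
1. ~((~q -> []<>~q) | (p | <>r)), u
2. ~(~q -> []<>~q), u
3. ~(p | <>r), u
4. ~q, u
5. ~[]<>~q, u
6. ~p, u
7. ~<>r, u
8. ~r, u
9. ~<>~q, v
10. ~r, v
11. q, u
Accessibility: uRu, uRv, vRu, vRv
Branch closes: q and ~q both at u.
Every branch closes (one shown): valid in S5.
S4-tableau for the negation ~((~q -> []<>~q) | (p | <>r)):
1. ~((~q -> []<>~q) | (p | <>r)), u
2. ~(~q -> []<>~q), u
3. ~(p | <>r), u
4. ~q, u
5. ~[]<>~q, u
6. ~p, u
7. ~<>r, u
8. ~r, u
9. ~<>~q, v
10. ~r, v
11. q, v
Accessibility: uRu, uRv, vRv
Complete open branch: countermodel on an S4-frame, so not valid in S4, nor in K, T (the same frame is also a K-frame and a T-frame).

S5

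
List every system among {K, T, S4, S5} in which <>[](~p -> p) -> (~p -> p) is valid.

S4-tableau for the negation ~(<>[](~p -> p) -> (~p -> p)):
1. ~(<>[](~p -> p) -> (~p -> p)), u
2. <>[](~p -> p), u
3. ~(~p -> p), u
4. ~p, u
5. [](~p -> p), v
6. ~p -> p, v
7. p, v
Accessibility: uRu, uRv, vRv
Complete open branch: countermodel on an S4-frame, so not valid in S4, nor in K, T (the same frame is also a K-frame and a T-frame).
S5-tableau for the negation ~(<>[](~p -> p) -> (~p -> p)):
1. ~(<>[](~p -> p) -> (~p -> p)), u
2. <>[](~p -> p), u
3. ~(~p -> p), u
4. ~p, u
5. [](~p -> p), v
6. ~p -> p, u
7. ~p -> p, v
8. p, u
Accessibility: uRu, uRv, vRu, vRv
Branch closes: p and ~p both at u.
Every branch closes (one shown): valid in S5.

S5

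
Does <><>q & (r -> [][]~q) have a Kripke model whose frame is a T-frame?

1. <><>q & (r -> [][]~q), w0
2. <><>q, w0
3. r -> [][]~q, w0
4. ~r, w0
5. <>q, w1
6. q, w2
Accessibility: w0Rw0, w0Rw1, w1Rw1, w1Rw2, w2Rw2

Satisfiable (open branch found)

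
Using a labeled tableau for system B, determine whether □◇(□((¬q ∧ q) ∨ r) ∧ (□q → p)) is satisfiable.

Satisfiable (open branch found)

1. □◇(□((¬q ∧ q) ∨ r) ∧ (□q → p)), u
2. ◇(□((¬q ∧ q) ∨ r) ∧ (□q → p)), u
3. □((¬q ∧ q) ∨ r) ∧ (□q → p), v
4. □((¬q ∧ q) ∨ r), v
5. □q → p, v
6. ◇(□((¬q ∧ q) ∨ r) ∧ (□q → p)), v
7. (¬q ∧ q) ∨ r, u
8. (¬q ∧ q) ∨ r, v
9. p, v
10. r, u
11. r, v
12. □((¬q ∧ q) ∨ r) ∧ (□q → p), w
13. □((¬q ∧ q) ∨ r), w
14. □q → p, w
15. (¬q ∧ q) ∨ r, w
16. p, w
17. r, w
Accessibility: uRu, uRv, vRu, vRv, vRw, wRv, wRw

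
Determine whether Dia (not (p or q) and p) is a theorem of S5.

Tableau for the negation not Dia (not (p or q) and p):
1. not Dia (not (p or q) and p), w0
2. not (not (p or q) and p), w0
3. not p, w0
Accessibility: w0Rw0
The negation has an open branch (countermodel exists).

Invalid (countermodel exists)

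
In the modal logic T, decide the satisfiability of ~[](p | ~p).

1. ~[](p | ~p), u
2. ~(p | ~p), v
3. ~p, v
4. p, v
Accessibility: uRu, uRv, vRv
Branch closes: p and ~p both at v.
(One branch shown.) All branches close.

No, unsatisfiable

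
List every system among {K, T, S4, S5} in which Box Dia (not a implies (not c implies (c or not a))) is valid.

T, S4, S5

K-tableau for the negation not Box Dia (not a implies (not c implies (c or not a))):
1. not Box Dia (not a implies (not c implies (c or not a))), 0
2. not Dia (not a implies (not c implies (c or not a))), 1
Accessibility: 0R1
Complete open branch: countermodel on a K-frame, so not valid in K.
T-tableau for the negation not Box Dia (not a implies (not c implies (c or not a))):
1. not Box Dia (not a implies (not c implies (c or not a))), 0
2. not Dia (not a implies (not c implies (c or not a))), 1
3. not (not a implies (not c implies (c or not a))), 1
4. not a, 1
5. not (not c implies (c or not a)), 1
6. not c, 1
7. not (c or not a), 1
8. a, 1
Accessibility: 0R0, 0R1, 1R1
Branch closes: a and not a both at 1.
Every branch closes (one shown): valid in T, hence also in S4, S5 (every theorem of T is a theorem of S4 and S5).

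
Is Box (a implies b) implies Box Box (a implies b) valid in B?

No, not valid

Tableau for the negation not (Box (a implies b) implies Box Box (a implies b)):
1. not (Box (a implies b) implies Box Box (a implies b)), u
2. Box (a implies b), u
3. not Box Box (a implies b), u
4. a implies b, u
5. b, u
6. not Box (a implies b), v
7. a implies b, v
8. b, v
9. not (a implies b), w
10. a, w
11. not b, w
Accessibility: uRu, uRv, vRu, vRv, vRw, wRv, wRw
The negation has an open branch (countermodel exists).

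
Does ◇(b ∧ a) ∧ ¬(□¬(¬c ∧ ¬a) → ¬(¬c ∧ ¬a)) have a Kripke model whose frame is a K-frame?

Satisfiable (open branch found)

1. ◇(b ∧ a) ∧ ¬(□¬(¬c ∧ ¬a) → ¬(¬c ∧ ¬a)), w0
2. ◇(b ∧ a), w0
3. ¬(□¬(¬c ∧ ¬a) → ¬(¬c ∧ ¬a)), w0
4. □¬(¬c ∧ ¬a), w0
5. ¬c ∧ ¬a, w0
6. ¬c, w0
7. ¬a, w0
8. b ∧ a, w1
9. b, w1
10. a, w1
11. ¬(¬c ∧ ¬a), w1
Accessibility: w0Rw1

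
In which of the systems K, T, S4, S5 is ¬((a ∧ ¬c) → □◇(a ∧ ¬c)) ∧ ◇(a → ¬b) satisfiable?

S4-tableau for the formula:
1. ¬((a ∧ ¬c) → □◇(a ∧ ¬c)) ∧ ◇(a → ¬b), u
2. ¬((a ∧ ¬c) → □◇(a ∧ ¬c)), u
3. ◇(a → ¬b), u
4. a ∧ ¬c, u
5. ¬□◇(a ∧ ¬c), u
6. a, u
7. ¬c, u
8. a → ¬b, v
9. ¬b, v
10. ¬◇(a ∧ ¬c), w
11. ¬(a ∧ ¬c), w
12. c, w
Accessibility: uRu, uRv, uRw, vRv, wRw
Complete open branch: satisfiable in S4, hence also in K, T (this S4-model is also a K-model and a T-model).
S5-tableau for the formula:
1. ¬((a ∧ ¬c) → □◇(a ∧ ¬c)) ∧ ◇(a → ¬b), u
2. ¬((a ∧ ¬c) → □◇(a ∧ ¬c)), u
3. ◇(a → ¬b), u
4. a ∧ ¬c, u
5. ¬□◇(a ∧ ¬c), u
6. a, u
7. ¬c, u
8. a → ¬b, v
9. ¬b, v
10. ¬◇(a ∧ ¬c), w
11. ¬(a ∧ ¬c), u
12. ¬(a ∧ ¬c), v
13. ¬(a ∧ ¬c), w
14. c, u
Accessibility: uRu, uRv, uRw, vRu, vRv, vRw, wRu, wRv, wRw
Branch closes: c and ¬c both at u.
Every branch closes (one shown): unsatisfiable in S5.

K, T, S4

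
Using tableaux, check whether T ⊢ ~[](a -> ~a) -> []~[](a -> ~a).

Tableau for the negation ~(~[](a -> ~a) -> []~[](a -> ~a)):
1. ~(~[](a -> ~a) -> []~[](a -> ~a)), u
2. ~[](a -> ~a), u
3. ~[]~[](a -> ~a), u
4. ~(a -> ~a), v
5. a, v
6. [](a -> ~a), w
7. a -> ~a, w
8. ~a, w
Accessibility: uRu, uRv, uRw, vRv, wRw
The negation has an open branch (countermodel exists).

No, not valid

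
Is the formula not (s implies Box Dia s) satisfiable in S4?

Satisfiable (open branch found)

1. not (s implies Box Dia s), 0
2. s, 0   [neg-implies-rule on 1]
3. not Box Dia s, 0   [neg-implies-rule on 1]
4. not Dia s, 1   [neg-Box-rule on 3: fresh world 1, 0R1]
5. not s, 1   [neg-Dia-rule on 4 via 1R1]
Accessibility: 0R0, 0R1, 1R1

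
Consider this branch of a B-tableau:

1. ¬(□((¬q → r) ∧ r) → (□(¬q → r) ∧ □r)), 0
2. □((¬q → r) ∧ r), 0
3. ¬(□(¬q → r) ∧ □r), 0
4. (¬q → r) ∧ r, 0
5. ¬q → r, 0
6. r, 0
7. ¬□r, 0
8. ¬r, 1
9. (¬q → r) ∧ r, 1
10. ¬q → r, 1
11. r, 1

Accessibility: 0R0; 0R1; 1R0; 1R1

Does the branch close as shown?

Both r and ¬r appear at 1.

Closed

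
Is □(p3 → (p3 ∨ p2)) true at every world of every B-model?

Yes, valid

Tableau for the negation ¬□(p3 → (p3 ∨ p2)):
1. ¬□(p3 → (p3 ∨ p2)), w0
2. ¬(p3 → (p3 ∨ p2)), w1   [¬□-rule on 1: fresh world w1, w0Rw1]
3. p3, w1   [¬→-rule on 2]
4. ¬(p3 ∨ p2), w1   [¬→-rule on 2]
5. ¬p3, w1   [¬∨-rule on 4]
6. ¬p2, w1   [¬∨-rule on 4]
Accessibility: w0Rw0, w0Rw1, w1Rw0, w1Rw1
Branch closes: p3 and ¬p3 both at w1.
All branches of the negation close; one closing branch shown above.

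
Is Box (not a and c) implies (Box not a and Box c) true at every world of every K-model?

Yes, valid

Tableau for the negation not (Box (not a and c) implies (Box not a and Box c)):
1. not (Box (not a and c) implies (Box not a and Box c)), u
2. Box (not a and c), u
3. not (Box not a and Box c), u
4. not Box c, u
5. not c, v
6. not a and c, v
7. not a, v
8. c, v
Accessibility: uRv
Branch closes: c and not c both at v.
Every branch of the negation's tableau closes; the branch above is one of them.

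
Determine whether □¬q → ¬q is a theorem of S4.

Tableau for the negation ¬(□¬q → ¬q):
1. ¬(□¬q → ¬q), u
2. □¬q, u
3. q, u
4. ¬q, u
Accessibility: uRu
Branch closes: q and ¬q both at u.
All branches of the negation close; one closing branch shown above.

Yes, valid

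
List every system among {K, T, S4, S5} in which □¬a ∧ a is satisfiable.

K-tableau for the formula:
1. □¬a ∧ a, w0
2. □¬a, w0
3. a, w0
Complete open branch: satisfiable in K.
T-tableau for the formula:
1. □¬a ∧ a, w0
2. □¬a, w0
3. a, w0
4. ¬a, w0
Accessibility: w0Rw0
Branch closes: a and ¬a both at w0.
Every branch closes (one shown): unsatisfiable in T, hence also in S4, S5 (every S4/S5-frame is a T-frame).

K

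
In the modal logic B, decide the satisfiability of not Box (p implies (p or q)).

1. not Box (p implies (p or q)), w0
2. not (p implies (p or q)), w1
3. p, w1
4. not (p or q), w1
5. not p, w1
6. not q, w1
Accessibility: w0Rw0, w0Rw1, w1Rw0, w1Rw1
Branch closes: p and not p both at w1.
All branches of the tableau close; one closing branch shown above.

No, unsatisfiable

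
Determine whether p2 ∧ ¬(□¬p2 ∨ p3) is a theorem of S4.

Not valid

Tableau for the negation ¬(p2 ∧ ¬(□¬p2 ∨ p3)):
1. ¬(p2 ∧ ¬(□¬p2 ∨ p3)), u
2. □¬p2 ∨ p3, u
3. p3, u
Accessibility: uRu
The negation has an open branch (countermodel exists).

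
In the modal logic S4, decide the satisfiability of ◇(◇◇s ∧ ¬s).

1. ◇(◇◇s ∧ ¬s), 0
2. ◇◇s ∧ ¬s, 1   [◇-rule on 1: fresh world 1, 0R1]
3. ◇◇s, 1   [∧-rule on 2]
4. ¬s, 1   [∧-rule on 2]
5. ◇s, 2   [◇-rule on 3: fresh world 2, 1R2]
6. s, 3   [◇-rule on 5: fresh world 3, 2R3]
Accessibility: 0R0, 0R1, 0R2, 0R3, 1R1, 1R2, 1R3, 2R2, 2R3, 3R3

Yes, satisfiable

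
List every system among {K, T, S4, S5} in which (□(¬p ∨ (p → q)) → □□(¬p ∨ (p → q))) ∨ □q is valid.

S4, S5

S4-tableau for the negation ¬((□(¬p ∨ (p → q)) → □□(¬p ∨ (p → q))) ∨ □q):
1. ¬((□(¬p ∨ (p → q)) → □□(¬p ∨ (p → q))) ∨ □q), u
2. ¬(□(¬p ∨ (p → q)) → □□(¬p ∨ (p → q))), u
3. ¬□q, u
4. □(¬p ∨ (p → q)), u
5. ¬□□(¬p ∨ (p → q)), u
6. ¬p ∨ (p → q), u
7. p → q, u
8. q, u
9. ¬q, v
10. ¬p ∨ (p → q), v
11. p → q, v
12. ¬p, v
13. ¬□(¬p ∨ (p → q)), w
14. ¬p ∨ (p → q), w
15. p → q, w
16. q, w
17. ¬(¬p ∨ (p → q)), x
18. p, x
19. ¬(p → q), x
20. ¬q, x
21. ¬p ∨ (p → q), x
22. p → q, x
23. q, x
Accessibility: uRu, uRv, uRw, uRx, vRv, wRw, wRx, xRx
Branch closes: q and ¬q both at x.
Every branch closes (one shown): valid in S4, hence also in S5 (every theorem of S4 is a theorem of S5).
T-tableau for the negation ¬((□(¬p ∨ (p → q)) → □□(¬p ∨ (p → q))) ∨ □q):
1. ¬((□(¬p ∨ (p → q)) → □□(¬p ∨ (p → q))) ∨ □q), u
2. ¬(□(¬p ∨ (p → q)) → □□(¬p ∨ (p → q))), u
3. ¬□q, u
4. □(¬p ∨ (p → q)), u
5. ¬□□(¬p ∨ (p → q)), u
6. ¬p ∨ (p → q), u
7. p → q, u
8. q, u
9. ¬q, v
10. ¬p ∨ (p → q), v
11. p → q, v
12. ¬p, v
13. ¬□(¬p ∨ (p → q)), w
14. ¬p ∨ (p → q), w
15. p → q, w
16. q, w
17. ¬(¬p ∨ (p → q)), x
18. p, x
19. ¬(p → q), x
20. ¬q, x
Accessibility: uRu, uRv, uRw, vRv, wRw, wRx, xRx
Complete open branch: countermodel on a T-frame, so not valid in T, nor in K (the same frame is also a K-frame).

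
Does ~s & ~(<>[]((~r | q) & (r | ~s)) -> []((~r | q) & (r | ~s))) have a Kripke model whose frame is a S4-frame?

Satisfiable (open branch found)

1. ~s & ~(<>[]((~r | q) & (r | ~s)) -> []((~r | q) & (r | ~s))), w0
2. ~s, w0
3. ~(<>[]((~r | q) & (r | ~s)) -> []((~r | q) & (r | ~s))), w0
4. <>[]((~r | q) & (r | ~s)), w0
5. ~[]((~r | q) & (r | ~s)), w0
6. []((~r | q) & (r | ~s)), w1
7. (~r | q) & (r | ~s), w1
8. ~r | q, w1
9. r | ~s, w1
10. q, w1
11. ~s, w1
12. ~((~r | q) & (r | ~s)), w2
13. ~(r | ~s), w2
14. ~r, w2
15. s, w2
Accessibility: w0Rw0, w0Rw1, w0Rw2, w1Rw1, w2Rw2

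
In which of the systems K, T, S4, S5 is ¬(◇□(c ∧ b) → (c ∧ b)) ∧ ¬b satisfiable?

S4-tableau for the formula:
1. ¬(◇□(c ∧ b) → (c ∧ b)) ∧ ¬b, 0
2. ¬(◇□(c ∧ b) → (c ∧ b)), 0   [∧-rule on 1]
3. ¬b, 0   [∧-rule on 1]
4. ◇□(c ∧ b), 0   [¬→-rule on 2]
5. ¬(c ∧ b), 0   [¬→-rule on 2]
6. □(c ∧ b), 1   [◇-rule on 4: fresh world 1, 0R1]
7. c ∧ b, 1   [□-rule on 6 via 1R1]
8. c, 1   [∧-rule on 7]
9. b, 1   [∧-rule on 7]
Accessibility: 0R0, 0R1, 1R1
Complete open branch: satisfiable in S4, hence also in K, T (this S4-model is also a K-model and a T-model).
S5-tableau for the formula:
1. ¬(◇□(c ∧ b) → (c ∧ b)) ∧ ¬b, 0
2. ¬(◇□(c ∧ b) → (c ∧ b)), 0   [∧-rule on 1]
3. ¬b, 0   [∧-rule on 1]
4. ◇□(c ∧ b), 0   [¬→-rule on 2]
5. ¬(c ∧ b), 0   [¬→-rule on 2]
6. □(c ∧ b), 1   [◇-rule on 4: fresh world 1, 0R1]
7. c ∧ b, 0   [□-rule on 6 via 1R0]
8. c, 0   [∧-rule on 7]
9. b, 0   [∧-rule on 7]
Accessibility: 0R0, 0R1, 1R0, 1R1
Branch closes: b and ¬b both at 0.
Every branch closes (one shown): unsatisfiable in S5.

K, T, S4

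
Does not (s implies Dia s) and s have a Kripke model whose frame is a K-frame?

1. not (s implies Dia s) and s, 0
2. not (s implies Dia s), 0
3. s, 0
4. not Dia s, 0

Satisfiable (open branch found)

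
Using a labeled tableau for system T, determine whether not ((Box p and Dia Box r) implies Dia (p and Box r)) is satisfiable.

No, unsatisfiable

1. not ((Box p and Dia Box r) implies Dia (p and Box r)), 0
2. Box p and Dia Box r, 0
3. not Dia (p and Box r), 0
4. Box p, 0
5. Dia Box r, 0
6. not (p and Box r), 0
7. p, 0
8. not Box r, 0
9. Box r, 1
10. not (p and Box r), 1
11. p, 1
12. r, 1
13. not Box r, 1
14. not r, 2
15. not (p and Box r), 2
16. p, 2
17. not Box r, 2
18. not r, 3
19. r, 3
Accessibility: 0R0, 0R1, 0R2, 1R1, 1R3, 2R2, 3R3
Branch closes: r and not r both at 3.
(One branch shown.) All branches close.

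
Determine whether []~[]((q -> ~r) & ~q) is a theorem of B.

Tableau for the negation ~[]~[]((q -> ~r) & ~q):
1. ~[]~[]((q -> ~r) & ~q), 0
2. []((q -> ~r) & ~q), 1
3. (q -> ~r) & ~q, 0
4. q -> ~r, 0
5. ~q, 0
6. (q -> ~r) & ~q, 1
7. q -> ~r, 1
8. ~q, 1
9. ~r, 0
10. ~r, 1
Accessibility: 0R0, 0R1, 1R0, 1R1
The negation has an open branch (countermodel exists).

Invalid (countermodel exists)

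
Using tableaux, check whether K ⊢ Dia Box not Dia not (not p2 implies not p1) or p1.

Invalid (countermodel exists)

Tableau for the negation not (Dia Box not Dia not (not p2 implies not p1) or p1):
1. not (Dia Box not Dia not (not p2 implies not p1) or p1), 0
2. not Dia Box not Dia not (not p2 implies not p1), 0
3. not p1, 0
The negation has an open branch (countermodel exists).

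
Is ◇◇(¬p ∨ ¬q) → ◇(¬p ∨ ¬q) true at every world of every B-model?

Tableau for the negation ¬(◇◇(¬p ∨ ¬q) → ◇(¬p ∨ ¬q)):
1. ¬(◇◇(¬p ∨ ¬q) → ◇(¬p ∨ ¬q)), 0
2. ◇◇(¬p ∨ ¬q), 0   [¬→-rule on 1]
3. ¬◇(¬p ∨ ¬q), 0   [¬→-rule on 1]
4. ¬(¬p ∨ ¬q), 0   [¬◇-rule on 3 via 0R0]
5. p, 0   [¬∨-rule on 4]
6. q, 0   [¬∨-rule on 4]
7. ◇(¬p ∨ ¬q), 1   [◇-rule on 2: fresh world 1, 0R1]
8. ¬(¬p ∨ ¬q), 1   [¬◇-rule on 3 via 0R1]
9. p, 1   [¬∨-rule on 8]
10. q, 1   [¬∨-rule on 8]
11. ¬p ∨ ¬q, 2   [◇-rule on 7: fresh world 2, 1R2]
12. ¬q, 2   [∨-rule on 11 (branches; this branch)]
Accessibility: 0R0, 0R1, 1R0, 1R1, 1R2, 2R1, 2R2
The negation has an open branch (countermodel exists).

Invalid (countermodel exists)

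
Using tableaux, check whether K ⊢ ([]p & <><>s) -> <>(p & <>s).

Valid in K

Tableau for the negation ~(([]p & <><>s) -> <>(p & <>s)):
1. ~(([]p & <><>s) -> <>(p & <>s)), u
2. []p & <><>s, u
3. ~<>(p & <>s), u
4. []p, u
5. <><>s, u
6. <>s, v
7. ~(p & <>s), v
8. p, v
9. ~<>s, v
10. s, w
11. ~s, w
Accessibility: uRv, vRw
Branch closes: s and ~s both at w.
All branches of the negation close; one closing branch shown above.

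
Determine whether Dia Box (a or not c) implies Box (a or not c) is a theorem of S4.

No, not valid

Tableau for the negation not (Dia Box (a or not c) implies Box (a or not c)):
1. not (Dia Box (a or not c) implies Box (a or not c)), w0
2. Dia Box (a or not c), w0   [neg-implies-rule on 1]
3. not Box (a or not c), w0   [neg-implies-rule on 1]
4. Box (a or not c), w1   [Dia-rule on 2: fresh world w1, w0Rw1]
5. a or not c, w1   [Box-rule on 4 via w1Rw1]
6. not c, w1   [or-rule on 5 (branches; this branch)]
7. not (a or not c), w2   [neg-Box-rule on 3: fresh world w2, w0Rw2]
8. not a, w2   [neg-or-rule on 7]
9. c, w2   [neg-or-rule on 7]
Accessibility: w0Rw0, w0Rw1, w0Rw2, w1Rw1, w2Rw2
The negation has an open branch (countermodel exists).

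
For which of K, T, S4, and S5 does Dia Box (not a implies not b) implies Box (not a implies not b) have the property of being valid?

S5-tableau for the negation not (Dia Box (not a implies not b) implies Box (not a implies not b)):
1. not (Dia Box (not a implies not b) implies Box (not a implies not b)), u
2. Dia Box (not a implies not b), u
3. not Box (not a implies not b), u
4. Box (not a implies not b), v
5. not a implies not b, u
6. not a implies not b, v
7. not b, u
8. not b, v
9. not (not a implies not b), w
10. not a, w
11. b, w
12. not a implies not b, w
13. not b, w
Accessibility: uRu, uRv, uRw, vRu, vRv, vRw, wRu, wRv, wRw
Branch closes: b and not b both at w.
Every branch closes (one shown): valid in S5.
S4-tableau for the negation not (Dia Box (not a implies not b) implies Box (not a implies not b)):
1. not (Dia Box (not a implies not b) implies Box (not a implies not b)), u
2. Dia Box (not a implies not b), u
3. not Box (not a implies not b), u
4. Box (not a implies not b), v
5. not a implies not b, v
6. not b, v
7. not (not a implies not b), w
8. not a, w
9. b, w
Accessibility: uRu, uRv, uRw, vRv, wRw
Complete open branch: countermodel on an S4-frame, so not valid in S4, nor in K, T (the same frame is also a K-frame and a T-frame).

S5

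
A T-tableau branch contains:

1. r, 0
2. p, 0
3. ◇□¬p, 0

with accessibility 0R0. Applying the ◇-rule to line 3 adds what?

a fresh world 1 with 0R1, and □¬p at 1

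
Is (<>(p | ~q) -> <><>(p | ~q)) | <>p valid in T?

Tableau for the negation ~((<>(p | ~q) -> <><>(p | ~q)) | <>p):
1. ~((<>(p | ~q) -> <><>(p | ~q)) | <>p), w0
2. ~(<>(p | ~q) -> <><>(p | ~q)), w0   [~|-rule on 1]
3. ~<>p, w0   [~|-rule on 1]
4. <>(p | ~q), w0   [~->-rule on 2]
5. ~<><>(p | ~q), w0   [~->-rule on 2]
6. ~p, w0   [~<>-rule on 3 via w0Rw0]
7. ~<>(p | ~q), w0   [~<>-rule on 5 via w0Rw0]
8. ~(p | ~q), w0   [~<>-rule on 7 via w0Rw0]
9. q, w0   [~|-rule on 8]
10. p | ~q, w1   [<>-rule on 4: fresh world w1, w0Rw1]
11. ~p, w1   [~<>-rule on 3 via w0Rw1]
12. ~<>(p | ~q), w1   [~<>-rule on 5 via w0Rw1]
13. ~(p | ~q), w1   [~<>-rule on 7 via w0Rw1]
14. q, w1   [~|-rule on 13]
15. ~q, w1   [|-rule on 10 (branches; this branch)]
Accessibility: w0Rw0, w0Rw1, w1Rw1
Branch closes: q and ~q both at w1.
All branches of the negation close; one closing branch shown above.

Valid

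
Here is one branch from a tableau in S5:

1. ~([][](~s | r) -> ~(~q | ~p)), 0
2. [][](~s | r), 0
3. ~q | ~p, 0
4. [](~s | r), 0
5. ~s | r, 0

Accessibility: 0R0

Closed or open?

No world carries both an atom and its negation.

No, open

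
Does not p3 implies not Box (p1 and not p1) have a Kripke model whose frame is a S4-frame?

Yes, satisfiable

1. not p3 implies not Box (p1 and not p1), w0
2. not Box (p1 and not p1), w0
3. not (p1 and not p1), w1
4. p1, w1
Accessibility: w0Rw0, w0Rw1, w1Rw1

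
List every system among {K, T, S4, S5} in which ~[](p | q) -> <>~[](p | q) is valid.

T, S4, S5

K-tableau for the negation ~(~[](p | q) -> <>~[](p | q)):
1. ~(~[](p | q) -> <>~[](p | q)), 0
2. ~[](p | q), 0
3. ~<>~[](p | q), 0
4. ~(p | q), 1
5. ~p, 1
6. ~q, 1
7. [](p | q), 1
Accessibility: 0R1
Complete open branch: countermodel on a K-frame, so not valid in K.
T-tableau for the negation ~(~[](p | q) -> <>~[](p | q)):
1. ~(~[](p | q) -> <>~[](p | q)), 0
2. ~[](p | q), 0
3. ~<>~[](p | q), 0
4. [](p | q), 0
5. p | q, 0
6. q, 0
7. ~(p | q), 1
8. ~p, 1
9. ~q, 1
10. [](p | q), 1
11. p | q, 1
12. q, 1
Accessibility: 0R0, 0R1, 1R1
Branch closes: q and ~q both at 1.
Every branch closes (one shown): valid in T, hence also in S4, S5 (every theorem of T is a theorem of S4 and S5).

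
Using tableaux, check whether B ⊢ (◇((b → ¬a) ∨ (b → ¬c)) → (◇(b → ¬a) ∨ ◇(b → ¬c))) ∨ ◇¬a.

Yes, valid

Tableau for the negation ¬((◇((b → ¬a) ∨ (b → ¬c)) → (◇(b → ¬a) ∨ ◇(b → ¬c))) ∨ ◇¬a):
1. ¬((◇((b → ¬a) ∨ (b → ¬c)) → (◇(b → ¬a) ∨ ◇(b → ¬c))) ∨ ◇¬a), w0
2. ¬(◇((b → ¬a) ∨ (b → ¬c)) → (◇(b → ¬a) ∨ ◇(b → ¬c))), w0
3. ¬◇¬a, w0
4. ◇((b → ¬a) ∨ (b → ¬c)), w0
5. ¬(◇(b → ¬a) ∨ ◇(b → ¬c)), w0
6. ¬◇(b → ¬a), w0
7. ¬◇(b → ¬c), w0
8. a, w0
9. ¬(b → ¬a), w0
10. b, w0
11. ¬(b → ¬c), w0
12. c, w0
13. (b → ¬a) ∨ (b → ¬c), w1
14. a, w1
15. ¬(b → ¬a), w1
16. b, w1
17. ¬(b → ¬c), w1
18. c, w1
19. b → ¬c, w1
20. ¬c, w1
Accessibility: w0Rw0, w0Rw1, w1Rw0, w1Rw1
Branch closes: c and ¬c both at w1.
All branches of the negation close; one closing branch shown above.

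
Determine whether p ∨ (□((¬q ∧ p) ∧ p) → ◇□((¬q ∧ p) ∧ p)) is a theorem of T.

Tableau for the negation ¬(p ∨ (□((¬q ∧ p) ∧ p) → ◇□((¬q ∧ p) ∧ p))):
1. ¬(p ∨ (□((¬q ∧ p) ∧ p) → ◇□((¬q ∧ p) ∧ p))), u
2. ¬p, u   [¬∨-rule on 1]
3. ¬(□((¬q ∧ p) ∧ p) → ◇□((¬q ∧ p) ∧ p)), u   [¬∨-rule on 1]
4. □((¬q ∧ p) ∧ p), u   [¬→-rule on 3]
5. ¬◇□((¬q ∧ p) ∧ p), u   [¬→-rule on 3]
6. (¬q ∧ p) ∧ p, u   [□-rule on 4 via uRu]
7. ¬q ∧ p, u   [∧-rule on 6]
8. p, u   [∧-rule on 6]
Accessibility: uRu
Branch closes: p and ¬p both at u.
All branches of the negation close; one closing branch shown above.

Valid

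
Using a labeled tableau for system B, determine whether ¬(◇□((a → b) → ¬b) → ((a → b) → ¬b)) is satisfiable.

1. ¬(◇□((a → b) → ¬b) → ((a → b) → ¬b)), 0
2. ◇□((a → b) → ¬b), 0
3. ¬((a → b) → ¬b), 0
4. a → b, 0
5. b, 0
6. □((a → b) → ¬b), 1
7. (a → b) → ¬b, 0
8. (a → b) → ¬b, 1
9. ¬(a → b), 0
10. a, 0
11. ¬b, 0
Accessibility: 0R0, 0R1, 1R0, 1R1
Branch closes: b and ¬b both at 0.
Every branch closes; the branch above is one of them.

Unsatisfiable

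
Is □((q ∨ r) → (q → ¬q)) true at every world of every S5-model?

Tableau for the negation ¬□((q ∨ r) → (q → ¬q)):
1. ¬□((q ∨ r) → (q → ¬q)), u
2. ¬((q ∨ r) → (q → ¬q)), v
3. q ∨ r, v
4. ¬(q → ¬q), v
5. q, v
6. r, v
Accessibility: uRu, uRv, vRu, vRv
The negation has an open branch (countermodel exists).

No, not valid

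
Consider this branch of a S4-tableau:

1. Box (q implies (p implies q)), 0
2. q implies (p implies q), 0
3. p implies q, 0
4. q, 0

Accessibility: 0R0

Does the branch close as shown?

No world carries both an atom and its negation.

No, open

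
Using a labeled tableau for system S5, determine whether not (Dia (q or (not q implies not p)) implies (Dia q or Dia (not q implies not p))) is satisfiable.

1. not (Dia (q or (not q implies not p)) implies (Dia q or Dia (not q implies not p))), u
2. Dia (q or (not q implies not p)), u   [neg-implies-rule on 1]
3. not (Dia q or Dia (not q implies not p)), u   [neg-implies-rule on 1]
4. not Dia q, u   [neg-or-rule on 3]
5. not Dia (not q implies not p), u   [neg-or-rule on 3]
6. not q, u   [neg-Dia-rule on 4 via uRu]
7. not (not q implies not p), u   [neg-Dia-rule on 5 via uRu]
8. p, u   [neg-implies-rule on 7]
9. q or (not q implies not p), v   [Dia-rule on 2: fresh world v, uRv]
10. not q, v   [neg-Dia-rule on 4 via uRv]
11. not (not q implies not p), v   [neg-Dia-rule on 5 via uRv]
12. p, v   [neg-implies-rule on 11]
13. not q implies not p, v   [or-rule on 9 (branches; this branch)]
14. not p, v   [implies-rule on 13 (branches; this branch)]
Accessibility: uRu, uRv, vRu, vRv
Branch closes: p and not p both at v.
(One branch shown.) All branches close.

Unsatisfiable (every branch closes)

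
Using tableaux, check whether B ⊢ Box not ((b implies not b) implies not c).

Tableau for the negation not Box not ((b implies not b) implies not c):
1. not Box not ((b implies not b) implies not c), w0
2. (b implies not b) implies not c, w1   [neg-Box-rule on 1: fresh world w1, w0Rw1]
3. not c, w1   [implies-rule on 2 (branches; this branch)]
Accessibility: w0Rw0, w0Rw1, w1Rw0, w1Rw1
The negation has an open branch (countermodel exists).

Not valid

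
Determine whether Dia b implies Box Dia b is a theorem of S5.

Valid in S5

Tableau for the negation not (Dia b implies Box Dia b):
1. not (Dia b implies Box Dia b), u
2. Dia b, u   [neg-implies-rule on 1]
3. not Box Dia b, u   [neg-implies-rule on 1]
4. b, v   [Dia-rule on 2: fresh world v, uRv]
5. not Dia b, w   [neg-Box-rule on 3: fresh world w, uRw]
6. not b, u   [neg-Dia-rule on 5 via wRu]
7. not b, v   [neg-Dia-rule on 5 via wRv]
Accessibility: uRu, uRv, uRw, vRu, vRv, vRw, wRu, wRv, wRw
Branch closes: b and not b both at v.
All branches of the negation close; one closing branch shown above.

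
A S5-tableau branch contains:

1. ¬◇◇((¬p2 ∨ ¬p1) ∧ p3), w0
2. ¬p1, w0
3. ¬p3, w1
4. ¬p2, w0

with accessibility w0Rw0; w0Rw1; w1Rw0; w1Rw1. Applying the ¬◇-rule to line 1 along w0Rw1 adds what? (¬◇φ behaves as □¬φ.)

¬◇((¬p2 ∨ ¬p1) ∧ p3), w1

¬◇φ behaves as □¬φ: propagate the negated body to each accessible world.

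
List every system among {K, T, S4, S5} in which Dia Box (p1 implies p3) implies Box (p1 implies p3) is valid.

S5-tableau for the negation not (Dia Box (p1 implies p3) implies Box (p1 implies p3)):
1. not (Dia Box (p1 implies p3) implies Box (p1 implies p3)), 0
2. Dia Box (p1 implies p3), 0
3. not Box (p1 implies p3), 0
4. Box (p1 implies p3), 1
5. p1 implies p3, 0
6. p1 implies p3, 1
7. p3, 0
8. p3, 1
9. not (p1 implies p3), 2
10. p1, 2
11. not p3, 2
12. p1 implies p3, 2
13. p3, 2
Accessibility: 0R0, 0R1, 0R2, 1R0, 1R1, 1R2, 2R0, 2R1, 2R2
Branch closes: p3 and not p3 both at 2.
Every branch closes (one shown): valid in S5.
S4-tableau for the negation not (Dia Box (p1 implies p3) implies Box (p1 implies p3)):
1. not (Dia Box (p1 implies p3) implies Box (p1 implies p3)), 0
2. Dia Box (p1 implies p3), 0
3. not Box (p1 implies p3), 0
4. Box (p1 implies p3), 1
5. p1 implies p3, 1
6. p3, 1
7. not (p1 implies p3), 2
8. p1, 2
9. not p3, 2
Accessibility: 0R0, 0R1, 0R2, 1R1, 2R2
Complete open branch: countermodel on an S4-frame, so not valid in S4, nor in K, T (the same frame is also a K-frame and a T-frame).

S5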